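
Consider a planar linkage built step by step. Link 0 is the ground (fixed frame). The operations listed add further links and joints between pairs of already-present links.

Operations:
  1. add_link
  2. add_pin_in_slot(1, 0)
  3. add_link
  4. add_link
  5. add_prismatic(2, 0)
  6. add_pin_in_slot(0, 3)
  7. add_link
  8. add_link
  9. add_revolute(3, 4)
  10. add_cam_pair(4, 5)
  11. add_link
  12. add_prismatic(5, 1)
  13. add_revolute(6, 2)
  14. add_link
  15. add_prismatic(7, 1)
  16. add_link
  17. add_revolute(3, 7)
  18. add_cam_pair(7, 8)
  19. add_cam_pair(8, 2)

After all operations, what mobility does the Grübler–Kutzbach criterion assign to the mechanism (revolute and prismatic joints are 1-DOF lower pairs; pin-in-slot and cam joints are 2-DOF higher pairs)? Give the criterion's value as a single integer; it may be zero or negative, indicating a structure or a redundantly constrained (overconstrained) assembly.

ground; <1,0,0>
#1 <2,0,0>
PS:1↔0 J2 <2,0,1>
#2 <3,0,1>
#3 <4,0,1>
P:2↔0 J1 <4,1,1>
PS:0↔3 J2 <4,1,2>
#4 <5,1,2>
#5 <6,1,2>
R:3↔4 J1 <6,2,2>
C:4↔5 J2 <6,2,3>
#6 <7,2,3>
P:5↔1 J1 <7,3,3>
R:6↔2 J1 <7,4,3>
#7 <8,4,3>
P:7↔1 J1 <8,5,3>
#8 <9,5,3>
R:3↔7 J1 <9,6,3>
C:7↔8 J2 <9,6,4>
C:8↔2 J2 <9,6,5>
3×8 − 2×6 − 1×5 = 7

M = 7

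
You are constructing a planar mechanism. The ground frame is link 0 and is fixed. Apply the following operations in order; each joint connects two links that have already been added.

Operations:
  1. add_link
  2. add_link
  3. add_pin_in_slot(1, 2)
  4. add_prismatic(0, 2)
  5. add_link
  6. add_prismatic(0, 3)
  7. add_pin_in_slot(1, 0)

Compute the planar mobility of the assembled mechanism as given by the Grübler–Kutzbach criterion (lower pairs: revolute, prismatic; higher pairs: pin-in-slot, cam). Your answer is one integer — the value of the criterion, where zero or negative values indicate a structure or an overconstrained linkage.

M = 3

ground; <1,0,0>
#1 <2,0,0>
#2 <3,0,0>
PS:1↔2 J2 <3,0,1>
P:0↔2 J1 <3,1,1>
#3 <4,1,1>
P:0↔3 J1 <4,2,1>
PS:1↔0 J2 <4,2,2>
3×3 − 2×2 − 1×2 = 3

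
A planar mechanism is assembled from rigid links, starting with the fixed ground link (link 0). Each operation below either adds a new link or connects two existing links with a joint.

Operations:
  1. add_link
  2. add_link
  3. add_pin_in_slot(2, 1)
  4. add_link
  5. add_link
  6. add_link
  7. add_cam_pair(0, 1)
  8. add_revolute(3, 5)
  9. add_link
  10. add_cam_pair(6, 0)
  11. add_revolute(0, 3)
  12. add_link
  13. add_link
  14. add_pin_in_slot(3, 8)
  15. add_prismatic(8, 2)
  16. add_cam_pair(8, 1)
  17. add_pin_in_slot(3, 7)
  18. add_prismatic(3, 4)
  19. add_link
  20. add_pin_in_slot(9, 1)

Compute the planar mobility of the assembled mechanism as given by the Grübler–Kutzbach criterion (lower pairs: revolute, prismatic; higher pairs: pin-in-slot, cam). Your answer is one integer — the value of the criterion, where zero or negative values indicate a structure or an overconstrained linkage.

M = 12

ground; <1,0,0>
#1 <2,0,0>
#2 <3,0,0>
PS:2↔1 J2 <3,0,1>
#3 <4,0,1>
#4 <5,0,1>
#5 <6,0,1>
C:0↔1 J2 <6,0,2>
R:3↔5 J1 <6,1,2>
#6 <7,1,2>
C:6↔0 J2 <7,1,3>
R:0↔3 J1 <7,2,3>
#7 <8,2,3>
#8 <9,2,3>
PS:3↔8 J2 <9,2,4>
P:8↔2 J1 <9,3,4>
C:8↔1 J2 <9,3,5>
PS:3↔7 J2 <9,3,6>
P:3↔4 J1 <9,4,6>
#9 <10,4,6>
PS:9↔1 J2 <10,4,7>
3×9 − 2×4 − 1×7 = 12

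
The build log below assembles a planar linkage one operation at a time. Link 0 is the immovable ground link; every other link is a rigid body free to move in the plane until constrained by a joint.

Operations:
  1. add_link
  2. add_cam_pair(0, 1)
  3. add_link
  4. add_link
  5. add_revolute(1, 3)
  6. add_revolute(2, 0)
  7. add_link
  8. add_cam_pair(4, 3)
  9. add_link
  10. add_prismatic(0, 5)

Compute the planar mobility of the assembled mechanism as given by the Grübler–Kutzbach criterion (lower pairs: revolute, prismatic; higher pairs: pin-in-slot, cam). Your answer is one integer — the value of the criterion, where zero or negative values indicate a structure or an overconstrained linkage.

L=1 J1=0 J2=0
add link → L=2 J1=0 J2=0
C@0,1 dof=2 J2 → L=2 J1=0 J2=1
add link → L=3 J1=0 J2=1
add link → L=4 J1=0 J2=1
R@1,3 dof=1 J1 → L=4 J1=1 J2=1
R@2,0 dof=1 J1 → L=4 J1=2 J2=1
add link → L=5 J1=2 J2=1
C@4,3 dof=2 J2 → L=5 J1=2 J2=2
add link → L=6 J1=2 J2=2
P@0,5 dof=1 J1 → L=6 J1=3 J2=2
M=3(L−1)−2J1−J2=3·5−2·3−2=7

M = 7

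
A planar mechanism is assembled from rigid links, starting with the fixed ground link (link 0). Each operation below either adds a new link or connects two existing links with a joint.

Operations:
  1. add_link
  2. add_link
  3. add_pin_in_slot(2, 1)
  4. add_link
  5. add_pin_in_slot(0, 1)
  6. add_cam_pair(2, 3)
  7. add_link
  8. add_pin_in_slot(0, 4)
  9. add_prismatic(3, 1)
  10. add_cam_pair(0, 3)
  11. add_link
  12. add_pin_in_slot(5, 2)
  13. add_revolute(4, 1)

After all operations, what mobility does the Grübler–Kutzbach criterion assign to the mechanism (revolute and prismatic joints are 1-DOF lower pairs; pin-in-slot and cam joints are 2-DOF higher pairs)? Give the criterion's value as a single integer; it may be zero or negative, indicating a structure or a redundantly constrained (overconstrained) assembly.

link 0 = ground. State L|J1|J2 = 1|0|0
+link1  2|0|0
+link2  3|0|0
PS(2,1) f=2→J2  3|0|1
+link3  4|0|1
PS(0,1) f=2→J2  4|0|2
C(2,3) f=2→J2  4|0|3
+link4  5|0|3
PS(0,4) f=2→J2  5|0|4
P(3,1) f=1→J1  5|1|4
C(0,3) f=2→J2  5|1|5
+link5  6|1|5
PS(5,2) f=2→J2  6|1|6
R(4,1) f=1→J1  6|2|6
M = 3(6−1)−2·2−6 = 15−4−6 = 5

M = 5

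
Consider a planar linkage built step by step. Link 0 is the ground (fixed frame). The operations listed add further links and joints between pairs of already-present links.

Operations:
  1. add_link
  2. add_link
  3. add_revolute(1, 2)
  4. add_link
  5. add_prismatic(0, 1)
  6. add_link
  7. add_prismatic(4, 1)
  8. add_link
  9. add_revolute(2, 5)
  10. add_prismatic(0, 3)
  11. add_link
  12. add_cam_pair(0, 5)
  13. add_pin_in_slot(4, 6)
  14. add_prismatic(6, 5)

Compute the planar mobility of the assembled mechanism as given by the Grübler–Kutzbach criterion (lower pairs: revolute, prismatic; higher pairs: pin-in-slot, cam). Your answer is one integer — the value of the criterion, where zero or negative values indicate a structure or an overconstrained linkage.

link 0 = ground. State L|J1|J2 = 1|0|0
+link1  2|0|0
+link2  3|0|0
R(1,2) f=1→J1  3|1|0
+link3  4|1|0
P(0,1) f=1→J1  4|2|0
+link4  5|2|0
P(4,1) f=1→J1  5|3|0
+link5  6|3|0
R(2,5) f=1→J1  6|4|0
P(0,3) f=1→J1  6|5|0
+link6  7|5|0
C(0,5) f=2→J2  7|5|1
PS(4,6) f=2→J2  7|5|2
P(6,5) f=1→J1  7|6|2
M = 3(7−1)−2·6−2 = 18−12−2 = 4

M = 4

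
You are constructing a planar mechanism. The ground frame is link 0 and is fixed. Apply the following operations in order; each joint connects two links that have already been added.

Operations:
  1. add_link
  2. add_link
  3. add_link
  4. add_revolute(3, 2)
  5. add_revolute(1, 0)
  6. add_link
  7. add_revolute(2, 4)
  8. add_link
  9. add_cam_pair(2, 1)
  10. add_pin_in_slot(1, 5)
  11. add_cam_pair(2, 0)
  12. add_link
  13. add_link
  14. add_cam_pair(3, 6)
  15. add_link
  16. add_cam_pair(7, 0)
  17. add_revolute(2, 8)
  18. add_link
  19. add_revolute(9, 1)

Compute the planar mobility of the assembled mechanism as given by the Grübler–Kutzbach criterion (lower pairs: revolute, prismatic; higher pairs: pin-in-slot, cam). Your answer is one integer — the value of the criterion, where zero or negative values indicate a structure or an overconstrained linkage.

M = 12

(L,J1,J2)=(1,0,0); link0 fixed
link1: (2,0,0)
link2: (3,0,0)
link3: (4,0,0)
R 3-2 [J1]: (4,1,0)
R 1-0 [J1]: (4,2,0)
link4: (5,2,0)
R 2-4 [J1]: (5,3,0)
link5: (6,3,0)
C 2-1 [J2]: (6,3,1)
PS 1-5 [J2]: (6,3,2)
C 2-0 [J2]: (6,3,3)
link6: (7,3,3)
link7: (8,3,3)
C 3-6 [J2]: (8,3,4)
link8: (9,3,4)
C 7-0 [J2]: (9,3,5)
R 2-8 [J1]: (9,4,5)
link9: (10,4,5)
R 9-1 [J1]: (10,5,5)
Grübler: 3·9 − 2·5 − 5 = 12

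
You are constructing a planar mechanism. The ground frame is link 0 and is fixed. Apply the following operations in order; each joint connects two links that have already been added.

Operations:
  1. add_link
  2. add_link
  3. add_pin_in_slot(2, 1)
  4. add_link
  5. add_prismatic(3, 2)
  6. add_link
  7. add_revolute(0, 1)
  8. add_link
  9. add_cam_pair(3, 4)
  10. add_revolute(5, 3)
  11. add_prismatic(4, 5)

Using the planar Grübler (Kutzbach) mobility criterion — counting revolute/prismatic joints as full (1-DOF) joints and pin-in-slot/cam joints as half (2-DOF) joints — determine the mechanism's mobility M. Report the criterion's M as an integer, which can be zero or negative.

L=1 J1=0 J2=0
add link → L=2 J1=0 J2=0
add link → L=3 J1=0 J2=0
PS@2,1 dof=2 J2 → L=3 J1=0 J2=1
add link → L=4 J1=0 J2=1
P@3,2 dof=1 J1 → L=4 J1=1 J2=1
add link → L=5 J1=1 J2=1
R@0,1 dof=1 J1 → L=5 J1=2 J2=1
add link → L=6 J1=2 J2=1
C@3,4 dof=2 J2 → L=6 J1=2 J2=2
R@5,3 dof=1 J1 → L=6 J1=3 J2=2
P@4,5 dof=1 J1 → L=6 J1=4 J2=2
M=3(L−1)−2J1−J2=3·5−2·4−2=5

M = 5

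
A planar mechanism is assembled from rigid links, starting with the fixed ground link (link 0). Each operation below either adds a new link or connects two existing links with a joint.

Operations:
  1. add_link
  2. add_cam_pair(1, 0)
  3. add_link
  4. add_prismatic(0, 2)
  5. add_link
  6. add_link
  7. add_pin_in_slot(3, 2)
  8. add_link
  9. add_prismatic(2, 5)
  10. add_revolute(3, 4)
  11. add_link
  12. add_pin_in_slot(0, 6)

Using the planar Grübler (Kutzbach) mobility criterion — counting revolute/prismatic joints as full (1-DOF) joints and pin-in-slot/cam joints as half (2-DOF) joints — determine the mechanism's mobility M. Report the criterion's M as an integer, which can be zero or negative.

M = 9

(L,J1,J2)=(1,0,0); link0 fixed
link1: (2,0,0)
C 1-0 [J2]: (2,0,1)
link2: (3,0,1)
P 0-2 [J1]: (3,1,1)
link3: (4,1,1)
link4: (5,1,1)
PS 3-2 [J2]: (5,1,2)
link5: (6,1,2)
P 2-5 [J1]: (6,2,2)
R 3-4 [J1]: (6,3,2)
link6: (7,3,2)
PS 0-6 [J2]: (7,3,3)
Grübler: 3·6 − 2·3 − 3 = 9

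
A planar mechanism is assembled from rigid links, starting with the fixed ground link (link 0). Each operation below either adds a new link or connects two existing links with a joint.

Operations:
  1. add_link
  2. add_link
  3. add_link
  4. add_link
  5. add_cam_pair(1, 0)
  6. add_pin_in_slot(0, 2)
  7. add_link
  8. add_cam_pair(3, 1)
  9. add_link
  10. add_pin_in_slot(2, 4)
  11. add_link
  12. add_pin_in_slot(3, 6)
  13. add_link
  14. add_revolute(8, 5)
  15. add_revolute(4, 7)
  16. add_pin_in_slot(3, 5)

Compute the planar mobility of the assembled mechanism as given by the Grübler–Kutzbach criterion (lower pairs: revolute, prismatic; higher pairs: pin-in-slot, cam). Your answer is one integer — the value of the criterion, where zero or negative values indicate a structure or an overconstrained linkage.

link 0 = ground. State L|J1|J2 = 1|0|0
+link1  2|0|0
+link2  3|0|0
+link3  4|0|0
+link4  5|0|0
C(1,0) f=2→J2  5|0|1
PS(0,2) f=2→J2  5|0|2
+link5  6|0|2
C(3,1) f=2→J2  6|0|3
+link6  7|0|3
PS(2,4) f=2→J2  7|0|4
+link7  8|0|4
PS(3,6) f=2→J2  8|0|5
+link8  9|0|5
R(8,5) f=1→J1  9|1|5
R(4,7) f=1→J1  9|2|5
PS(3,5) f=2→J2  9|2|6
M = 3(9−1)−2·2−6 = 24−4−6 = 14

M = 14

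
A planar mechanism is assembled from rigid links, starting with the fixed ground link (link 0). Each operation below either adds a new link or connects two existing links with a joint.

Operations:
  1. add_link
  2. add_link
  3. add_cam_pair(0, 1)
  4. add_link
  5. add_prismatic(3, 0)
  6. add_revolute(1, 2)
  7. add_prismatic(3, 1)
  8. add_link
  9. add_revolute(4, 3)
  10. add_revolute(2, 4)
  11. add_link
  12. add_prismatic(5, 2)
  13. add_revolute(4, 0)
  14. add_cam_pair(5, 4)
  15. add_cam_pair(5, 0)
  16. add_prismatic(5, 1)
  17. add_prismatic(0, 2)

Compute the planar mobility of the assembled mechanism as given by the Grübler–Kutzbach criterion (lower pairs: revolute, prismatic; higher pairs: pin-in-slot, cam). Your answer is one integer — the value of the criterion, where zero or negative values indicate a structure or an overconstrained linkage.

link 0 = ground. State L|J1|J2 = 1|0|0
+link1  2|0|0
+link2  3|0|0
C(0,1) f=2→J2  3|0|1
+link3  4|0|1
P(3,0) f=1→J1  4|1|1
R(1,2) f=1→J1  4|2|1
P(3,1) f=1→J1  4|3|1
+link4  5|3|1
R(4,3) f=1→J1  5|4|1
R(2,4) f=1→J1  5|5|1
+link5  6|5|1
P(5,2) f=1→J1  6|6|1
R(4,0) f=1→J1  6|7|1
C(5,4) f=2→J2  6|7|2
C(5,0) f=2→J2  6|7|3
P(5,1) f=1→J1  6|8|3
P(0,2) f=1→J1  6|9|3
M = 3(6−1)−2·9−3 = 15−18−3 = -6

M = -6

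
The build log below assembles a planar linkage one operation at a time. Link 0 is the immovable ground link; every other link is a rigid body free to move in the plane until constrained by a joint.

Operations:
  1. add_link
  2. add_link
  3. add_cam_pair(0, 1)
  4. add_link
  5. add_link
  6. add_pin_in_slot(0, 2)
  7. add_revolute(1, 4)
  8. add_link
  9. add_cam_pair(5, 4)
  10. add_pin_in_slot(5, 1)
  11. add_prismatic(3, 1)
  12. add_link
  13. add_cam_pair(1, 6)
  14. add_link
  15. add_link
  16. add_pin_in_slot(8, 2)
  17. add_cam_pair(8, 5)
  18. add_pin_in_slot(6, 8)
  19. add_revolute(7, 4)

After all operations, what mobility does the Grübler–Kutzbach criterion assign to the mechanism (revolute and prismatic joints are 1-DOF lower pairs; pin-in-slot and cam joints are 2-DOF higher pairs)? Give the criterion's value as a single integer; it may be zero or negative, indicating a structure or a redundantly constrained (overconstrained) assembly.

L=1 J1=0 J2=0
add link → L=2 J1=0 J2=0
add link → L=3 J1=0 J2=0
C@0,1 dof=2 J2 → L=3 J1=0 J2=1
add link → L=4 J1=0 J2=1
add link → L=5 J1=0 J2=1
PS@0,2 dof=2 J2 → L=5 J1=0 J2=2
R@1,4 dof=1 J1 → L=5 J1=1 J2=2
add link → L=6 J1=1 J2=2
C@5,4 dof=2 J2 → L=6 J1=1 J2=3
PS@5,1 dof=2 J2 → L=6 J1=1 J2=4
P@3,1 dof=1 J1 → L=6 J1=2 J2=4
add link → L=7 J1=2 J2=4
C@1,6 dof=2 J2 → L=7 J1=2 J2=5
add link → L=8 J1=2 J2=5
add link → L=9 J1=2 J2=5
PS@8,2 dof=2 J2 → L=9 J1=2 J2=6
C@8,5 dof=2 J2 → L=9 J1=2 J2=7
PS@6,8 dof=2 J2 → L=9 J1=2 J2=8
R@7,4 dof=1 J1 → L=9 J1=3 J2=8
M=3(L−1)−2J1−J2=3·8−2·3−8=10

M = 10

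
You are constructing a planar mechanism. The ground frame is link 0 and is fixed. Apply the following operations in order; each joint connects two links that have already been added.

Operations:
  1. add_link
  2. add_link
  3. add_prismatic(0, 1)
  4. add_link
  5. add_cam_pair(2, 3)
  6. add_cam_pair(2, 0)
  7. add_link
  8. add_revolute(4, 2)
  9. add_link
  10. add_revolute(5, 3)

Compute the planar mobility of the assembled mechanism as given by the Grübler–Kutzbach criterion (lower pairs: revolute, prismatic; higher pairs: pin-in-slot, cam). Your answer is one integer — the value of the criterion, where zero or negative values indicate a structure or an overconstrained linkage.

M = 7

ground; <1,0,0>
#1 <2,0,0>
#2 <3,0,0>
P:0↔1 J1 <3,1,0>
#3 <4,1,0>
C:2↔3 J2 <4,1,1>
C:2↔0 J2 <4,1,2>
#4 <5,1,2>
R:4↔2 J1 <5,2,2>
#5 <6,2,2>
R:5↔3 J1 <6,3,2>
3×5 − 2×3 − 1×2 = 7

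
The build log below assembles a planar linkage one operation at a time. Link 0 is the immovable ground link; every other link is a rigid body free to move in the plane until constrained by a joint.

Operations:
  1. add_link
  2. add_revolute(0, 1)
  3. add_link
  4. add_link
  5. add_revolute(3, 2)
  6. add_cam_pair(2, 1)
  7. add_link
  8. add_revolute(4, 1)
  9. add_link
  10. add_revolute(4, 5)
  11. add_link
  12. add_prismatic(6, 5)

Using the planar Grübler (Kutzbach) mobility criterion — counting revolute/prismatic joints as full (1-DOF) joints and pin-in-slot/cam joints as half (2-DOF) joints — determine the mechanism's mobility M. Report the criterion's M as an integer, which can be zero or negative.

M = 7

L=1 J1=0 J2=0
add link → L=2 J1=0 J2=0
R@0,1 dof=1 J1 → L=2 J1=1 J2=0
add link → L=3 J1=1 J2=0
add link → L=4 J1=1 J2=0
R@3,2 dof=1 J1 → L=4 J1=2 J2=0
C@2,1 dof=2 J2 → L=4 J1=2 J2=1
add link → L=5 J1=2 J2=1
R@4,1 dof=1 J1 → L=5 J1=3 J2=1
add link → L=6 J1=3 J2=1
R@4,5 dof=1 J1 → L=6 J1=4 J2=1
add link → L=7 J1=4 J2=1
P@6,5 dof=1 J1 → L=7 J1=5 J2=1
M=3(L−1)−2J1−J2=3·6−2·5−1=7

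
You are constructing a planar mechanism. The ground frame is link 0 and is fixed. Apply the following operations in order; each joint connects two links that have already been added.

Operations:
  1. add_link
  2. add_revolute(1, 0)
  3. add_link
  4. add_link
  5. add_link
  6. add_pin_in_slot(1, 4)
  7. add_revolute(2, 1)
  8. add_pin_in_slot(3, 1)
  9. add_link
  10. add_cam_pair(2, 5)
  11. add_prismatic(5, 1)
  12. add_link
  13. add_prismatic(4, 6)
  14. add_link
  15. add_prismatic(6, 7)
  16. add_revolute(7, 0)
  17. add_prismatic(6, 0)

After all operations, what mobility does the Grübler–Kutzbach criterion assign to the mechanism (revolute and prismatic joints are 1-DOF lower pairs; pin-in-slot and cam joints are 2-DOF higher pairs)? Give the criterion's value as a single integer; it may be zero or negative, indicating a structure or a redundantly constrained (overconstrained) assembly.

M = 4

(L,J1,J2)=(1,0,0); link0 fixed
link1: (2,0,0)
R 1-0 [J1]: (2,1,0)
link2: (3,1,0)
link3: (4,1,0)
link4: (5,1,0)
PS 1-4 [J2]: (5,1,1)
R 2-1 [J1]: (5,2,1)
PS 3-1 [J2]: (5,2,2)
link5: (6,2,2)
C 2-5 [J2]: (6,2,3)
P 5-1 [J1]: (6,3,3)
link6: (7,3,3)
P 4-6 [J1]: (7,4,3)
link7: (8,4,3)
P 6-7 [J1]: (8,5,3)
R 7-0 [J1]: (8,6,3)
P 6-0 [J1]: (8,7,3)
Grübler: 3·7 − 2·7 − 3 = 4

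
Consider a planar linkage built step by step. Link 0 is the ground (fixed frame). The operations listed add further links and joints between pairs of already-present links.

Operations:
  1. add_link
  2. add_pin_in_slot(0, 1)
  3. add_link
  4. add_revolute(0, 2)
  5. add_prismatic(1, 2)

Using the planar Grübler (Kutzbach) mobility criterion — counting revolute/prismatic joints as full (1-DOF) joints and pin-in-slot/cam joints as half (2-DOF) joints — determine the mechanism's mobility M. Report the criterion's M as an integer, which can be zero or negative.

M = 1

link 0 = ground. State L|J1|J2 = 1|0|0
+link1  2|0|0
PS(0,1) f=2→J2  2|0|1
+link2  3|0|1
R(0,2) f=1→J1  3|1|1
P(1,2) f=1→J1  3|2|1
M = 3(3−1)−2·2−1 = 6−4−1 = 1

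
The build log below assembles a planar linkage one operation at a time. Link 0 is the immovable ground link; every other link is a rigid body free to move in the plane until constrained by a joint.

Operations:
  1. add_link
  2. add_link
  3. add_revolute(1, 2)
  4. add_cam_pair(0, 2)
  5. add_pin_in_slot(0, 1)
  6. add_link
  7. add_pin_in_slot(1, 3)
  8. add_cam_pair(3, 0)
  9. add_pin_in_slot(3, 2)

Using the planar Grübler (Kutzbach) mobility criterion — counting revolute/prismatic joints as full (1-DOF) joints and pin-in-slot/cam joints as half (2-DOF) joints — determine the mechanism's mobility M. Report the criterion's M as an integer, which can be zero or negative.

M = 2

link 0 = ground. State L|J1|J2 = 1|0|0
+link1  2|0|0
+link2  3|0|0
R(1,2) f=1→J1  3|1|0
C(0,2) f=2→J2  3|1|1
PS(0,1) f=2→J2  3|1|2
+link3  4|1|2
PS(1,3) f=2→J2  4|1|3
C(3,0) f=2→J2  4|1|4
PS(3,2) f=2→J2  4|1|5
M = 3(4−1)−2·1−5 = 9−2−5 = 2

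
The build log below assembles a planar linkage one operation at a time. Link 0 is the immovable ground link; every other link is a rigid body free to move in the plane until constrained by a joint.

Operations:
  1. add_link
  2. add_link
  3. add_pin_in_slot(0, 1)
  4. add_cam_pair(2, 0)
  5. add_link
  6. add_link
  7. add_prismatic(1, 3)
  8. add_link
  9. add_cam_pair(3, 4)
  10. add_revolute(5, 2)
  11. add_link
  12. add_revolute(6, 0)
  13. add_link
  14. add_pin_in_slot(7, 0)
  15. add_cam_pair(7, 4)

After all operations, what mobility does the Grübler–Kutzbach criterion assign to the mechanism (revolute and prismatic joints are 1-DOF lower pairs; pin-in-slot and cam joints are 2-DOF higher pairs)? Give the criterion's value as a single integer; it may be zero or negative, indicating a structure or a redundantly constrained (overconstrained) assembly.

M = 10

link 0 = ground. State L|J1|J2 = 1|0|0
+link1  2|0|0
+link2  3|0|0
PS(0,1) f=2→J2  3|0|1
C(2,0) f=2→J2  3|0|2
+link3  4|0|2
+link4  5|0|2
P(1,3) f=1→J1  5|1|2
+link5  6|1|2
C(3,4) f=2→J2  6|1|3
R(5,2) f=1→J1  6|2|3
+link6  7|2|3
R(6,0) f=1→J1  7|3|3
+link7  8|3|3
PS(7,0) f=2→J2  8|3|4
C(7,4) f=2→J2  8|3|5
M = 3(8−1)−2·3−5 = 21−6−5 = 10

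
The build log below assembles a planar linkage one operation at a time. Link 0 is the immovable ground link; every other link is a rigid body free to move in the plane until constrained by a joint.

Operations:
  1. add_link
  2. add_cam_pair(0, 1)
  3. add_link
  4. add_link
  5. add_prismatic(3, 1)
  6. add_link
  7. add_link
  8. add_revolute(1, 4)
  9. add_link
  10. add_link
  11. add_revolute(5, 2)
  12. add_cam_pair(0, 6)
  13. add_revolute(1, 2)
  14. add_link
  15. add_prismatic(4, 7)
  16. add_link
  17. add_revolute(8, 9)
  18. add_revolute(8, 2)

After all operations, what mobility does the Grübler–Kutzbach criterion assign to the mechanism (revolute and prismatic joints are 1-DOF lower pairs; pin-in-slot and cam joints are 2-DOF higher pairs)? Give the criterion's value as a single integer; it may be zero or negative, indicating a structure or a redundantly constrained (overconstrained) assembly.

ground; <1,0,0>
#1 <2,0,0>
C:0↔1 J2 <2,0,1>
#2 <3,0,1>
#3 <4,0,1>
P:3↔1 J1 <4,1,1>
#4 <5,1,1>
#5 <6,1,1>
R:1↔4 J1 <6,2,1>
#6 <7,2,1>
#7 <8,2,1>
R:5↔2 J1 <8,3,1>
C:0↔6 J2 <8,3,2>
R:1↔2 J1 <8,4,2>
#8 <9,4,2>
P:4↔7 J1 <9,5,2>
#9 <10,5,2>
R:8↔9 J1 <10,6,2>
R:8↔2 J1 <10,7,2>
3×9 − 2×7 − 1×2 = 11

M = 11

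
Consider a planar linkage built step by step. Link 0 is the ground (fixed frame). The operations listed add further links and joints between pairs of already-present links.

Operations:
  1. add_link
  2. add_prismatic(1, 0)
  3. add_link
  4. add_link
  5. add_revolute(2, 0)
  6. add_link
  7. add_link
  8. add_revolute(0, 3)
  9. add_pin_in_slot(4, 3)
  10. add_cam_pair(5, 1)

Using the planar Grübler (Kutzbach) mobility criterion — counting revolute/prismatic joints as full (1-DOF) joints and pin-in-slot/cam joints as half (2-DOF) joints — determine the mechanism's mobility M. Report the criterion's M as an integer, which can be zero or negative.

L=1 J1=0 J2=0
add link → L=2 J1=0 J2=0
P@1,0 dof=1 J1 → L=2 J1=1 J2=0
add link → L=3 J1=1 J2=0
add link → L=4 J1=1 J2=0
R@2,0 dof=1 J1 → L=4 J1=2 J2=0
add link → L=5 J1=2 J2=0
add link → L=6 J1=2 J2=0
R@0,3 dof=1 J1 → L=6 J1=3 J2=0
PS@4,3 dof=2 J2 → L=6 J1=3 J2=1
C@5,1 dof=2 J2 → L=6 J1=3 J2=2
M=3(L−1)−2J1−J2=3·5−2·3−2=7

M = 7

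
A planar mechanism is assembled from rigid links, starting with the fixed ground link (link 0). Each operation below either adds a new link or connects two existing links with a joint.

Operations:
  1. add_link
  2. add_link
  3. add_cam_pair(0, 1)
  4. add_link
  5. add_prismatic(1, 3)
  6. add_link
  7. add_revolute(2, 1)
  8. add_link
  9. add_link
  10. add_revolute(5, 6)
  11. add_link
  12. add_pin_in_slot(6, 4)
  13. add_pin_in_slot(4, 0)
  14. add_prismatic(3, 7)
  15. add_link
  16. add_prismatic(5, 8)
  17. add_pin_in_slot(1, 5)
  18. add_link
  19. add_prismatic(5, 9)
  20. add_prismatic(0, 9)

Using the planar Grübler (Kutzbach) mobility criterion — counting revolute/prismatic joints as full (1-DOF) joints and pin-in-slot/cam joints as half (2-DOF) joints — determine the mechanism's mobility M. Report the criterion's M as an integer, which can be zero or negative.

M = 9

[1;0;0] (link 0 is ground)
L+ [2;0;0]
L+ [3;0;0]
C(0,1)∈J2 [3;0;1]
L+ [4;0;1]
P(1,3)∈J1 [4;1;1]
L+ [5;1;1]
R(2,1)∈J1 [5;2;1]
L+ [6;2;1]
L+ [7;2;1]
R(5,6)∈J1 [7;3;1]
L+ [8;3;1]
PS(6,4)∈J2 [8;3;2]
PS(4,0)∈J2 [8;3;3]
P(3,7)∈J1 [8;4;3]
L+ [9;4;3]
P(5,8)∈J1 [9;5;3]
PS(1,5)∈J2 [9;5;4]
L+ [10;5;4]
P(5,9)∈J1 [10;6;4]
P(0,9)∈J1 [10;7;4]
mobility = 27 − 14 − 4 = 9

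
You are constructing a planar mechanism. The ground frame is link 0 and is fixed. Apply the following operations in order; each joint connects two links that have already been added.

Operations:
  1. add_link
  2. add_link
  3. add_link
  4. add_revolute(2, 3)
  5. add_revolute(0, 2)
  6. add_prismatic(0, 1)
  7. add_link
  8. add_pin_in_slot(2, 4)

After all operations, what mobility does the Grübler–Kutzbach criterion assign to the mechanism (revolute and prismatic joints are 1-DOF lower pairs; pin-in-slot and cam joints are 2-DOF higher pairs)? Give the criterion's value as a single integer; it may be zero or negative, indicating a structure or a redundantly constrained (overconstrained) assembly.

L=1 J1=0 J2=0
add link → L=2 J1=0 J2=0
add link → L=3 J1=0 J2=0
add link → L=4 J1=0 J2=0
R@2,3 dof=1 J1 → L=4 J1=1 J2=0
R@0,2 dof=1 J1 → L=4 J1=2 J2=0
P@0,1 dof=1 J1 → L=4 J1=3 J2=0
add link → L=5 J1=3 J2=0
PS@2,4 dof=2 J2 → L=5 J1=3 J2=1
M=3(L−1)−2J1−J2=3·4−2·3−1=5

M = 5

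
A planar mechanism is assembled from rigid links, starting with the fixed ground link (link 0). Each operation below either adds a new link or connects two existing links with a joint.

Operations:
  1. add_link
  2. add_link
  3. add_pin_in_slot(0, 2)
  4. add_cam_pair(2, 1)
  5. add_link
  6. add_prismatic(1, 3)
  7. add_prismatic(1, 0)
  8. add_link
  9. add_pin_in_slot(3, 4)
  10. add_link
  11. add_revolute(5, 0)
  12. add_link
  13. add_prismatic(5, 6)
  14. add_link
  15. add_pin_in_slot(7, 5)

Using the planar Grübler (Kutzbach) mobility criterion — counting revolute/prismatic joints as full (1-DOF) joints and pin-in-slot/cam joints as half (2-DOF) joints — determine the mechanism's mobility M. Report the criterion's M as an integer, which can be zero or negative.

ground; <1,0,0>
#1 <2,0,0>
#2 <3,0,0>
PS:0↔2 J2 <3,0,1>
C:2↔1 J2 <3,0,2>
#3 <4,0,2>
P:1↔3 J1 <4,1,2>
P:1↔0 J1 <4,2,2>
#4 <5,2,2>
PS:3↔4 J2 <5,2,3>
#5 <6,2,3>
R:5↔0 J1 <6,3,3>
#6 <7,3,3>
P:5↔6 J1 <7,4,3>
#7 <8,4,3>
PS:7↔5 J2 <8,4,4>
3×7 − 2×4 − 1×4 = 9

M = 9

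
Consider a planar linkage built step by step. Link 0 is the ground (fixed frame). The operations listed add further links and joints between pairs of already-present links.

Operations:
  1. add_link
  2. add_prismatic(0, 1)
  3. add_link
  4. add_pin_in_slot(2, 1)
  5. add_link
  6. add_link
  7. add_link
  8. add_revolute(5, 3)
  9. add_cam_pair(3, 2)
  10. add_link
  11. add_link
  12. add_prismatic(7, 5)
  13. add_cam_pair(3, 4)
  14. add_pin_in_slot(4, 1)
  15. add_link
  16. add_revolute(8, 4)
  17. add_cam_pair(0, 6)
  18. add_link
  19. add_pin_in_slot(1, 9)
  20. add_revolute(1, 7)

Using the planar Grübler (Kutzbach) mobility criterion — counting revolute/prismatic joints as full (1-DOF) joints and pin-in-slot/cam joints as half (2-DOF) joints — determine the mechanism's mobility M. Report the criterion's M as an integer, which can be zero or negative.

link 0 = ground. State L|J1|J2 = 1|0|0
+link1  2|0|0
P(0,1) f=1→J1  2|1|0
+link2  3|1|0
PS(2,1) f=2→J2  3|1|1
+link3  4|1|1
+link4  5|1|1
+link5  6|1|1
R(5,3) f=1→J1  6|2|1
C(3,2) f=2→J2  6|2|2
+link6  7|2|2
+link7  8|2|2
P(7,5) f=1→J1  8|3|2
C(3,4) f=2→J2  8|3|3
PS(4,1) f=2→J2  8|3|4
+link8  9|3|4
R(8,4) f=1→J1  9|4|4
C(0,6) f=2→J2  9|4|5
+link9  10|4|5
PS(1,9) f=2→J2  10|4|6
R(1,7) f=1→J1  10|5|6
M = 3(10−1)−2·5−6 = 27−10−6 = 11

M = 11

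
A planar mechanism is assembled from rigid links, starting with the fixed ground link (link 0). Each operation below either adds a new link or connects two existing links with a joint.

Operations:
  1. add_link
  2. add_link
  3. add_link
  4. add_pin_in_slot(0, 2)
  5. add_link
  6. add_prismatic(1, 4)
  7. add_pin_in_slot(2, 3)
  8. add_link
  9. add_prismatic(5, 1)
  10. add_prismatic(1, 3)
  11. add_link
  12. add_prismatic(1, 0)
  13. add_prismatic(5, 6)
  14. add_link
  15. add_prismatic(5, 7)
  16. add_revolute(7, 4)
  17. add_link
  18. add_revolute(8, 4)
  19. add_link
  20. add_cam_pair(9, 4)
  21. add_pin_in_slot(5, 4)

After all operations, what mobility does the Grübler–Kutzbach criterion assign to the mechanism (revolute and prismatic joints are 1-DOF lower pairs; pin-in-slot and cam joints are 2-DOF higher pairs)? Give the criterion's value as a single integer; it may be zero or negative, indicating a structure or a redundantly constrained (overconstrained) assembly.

M = 7

L=1 J1=0 J2=0
add link → L=2 J1=0 J2=0
add link → L=3 J1=0 J2=0
add link → L=4 J1=0 J2=0
PS@0,2 dof=2 J2 → L=4 J1=0 J2=1
add link → L=5 J1=0 J2=1
P@1,4 dof=1 J1 → L=5 J1=1 J2=1
PS@2,3 dof=2 J2 → L=5 J1=1 J2=2
add link → L=6 J1=1 J2=2
P@5,1 dof=1 J1 → L=6 J1=2 J2=2
P@1,3 dof=1 J1 → L=6 J1=3 J2=2
add link → L=7 J1=3 J2=2
P@1,0 dof=1 J1 → L=7 J1=4 J2=2
P@5,6 dof=1 J1 → L=7 J1=5 J2=2
add link → L=8 J1=5 J2=2
P@5,7 dof=1 J1 → L=8 J1=6 J2=2
R@7,4 dof=1 J1 → L=8 J1=7 J2=2
add link → L=9 J1=7 J2=2
R@8,4 dof=1 J1 → L=9 J1=8 J2=2
add link → L=10 J1=8 J2=2
C@9,4 dof=2 J2 → L=10 J1=8 J2=3
PS@5,4 dof=2 J2 → L=10 J1=8 J2=4
M=3(L−1)−2J1−J2=3·9−2·8−4=7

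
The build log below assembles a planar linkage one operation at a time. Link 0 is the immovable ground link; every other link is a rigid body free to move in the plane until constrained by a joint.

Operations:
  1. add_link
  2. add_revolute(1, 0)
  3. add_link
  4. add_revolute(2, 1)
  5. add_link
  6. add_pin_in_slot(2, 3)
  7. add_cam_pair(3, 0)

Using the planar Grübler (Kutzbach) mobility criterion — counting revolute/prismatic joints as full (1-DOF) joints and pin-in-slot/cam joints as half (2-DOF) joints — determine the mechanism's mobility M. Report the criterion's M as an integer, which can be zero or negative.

M = 3

L=1 J1=0 J2=0
add link → L=2 J1=0 J2=0
R@1,0 dof=1 J1 → L=2 J1=1 J2=0
add link → L=3 J1=1 J2=0
R@2,1 dof=1 J1 → L=3 J1=2 J2=0
add link → L=4 J1=2 J2=0
PS@2,3 dof=2 J2 → L=4 J1=2 J2=1
C@3,0 dof=2 J2 → L=4 J1=2 J2=2
M=3(L−1)−2J1−J2=3·3−2·2−2=3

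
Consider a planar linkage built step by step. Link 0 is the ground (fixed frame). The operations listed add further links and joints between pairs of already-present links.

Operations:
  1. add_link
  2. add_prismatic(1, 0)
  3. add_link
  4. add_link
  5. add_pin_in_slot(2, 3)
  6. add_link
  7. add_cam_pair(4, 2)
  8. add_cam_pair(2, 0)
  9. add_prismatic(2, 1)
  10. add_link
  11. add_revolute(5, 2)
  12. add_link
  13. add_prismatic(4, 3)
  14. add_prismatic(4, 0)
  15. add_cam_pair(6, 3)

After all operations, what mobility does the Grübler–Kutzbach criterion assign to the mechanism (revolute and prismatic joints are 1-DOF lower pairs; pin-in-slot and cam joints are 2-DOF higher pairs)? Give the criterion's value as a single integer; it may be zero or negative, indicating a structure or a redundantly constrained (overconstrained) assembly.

[1;0;0] (link 0 is ground)
L+ [2;0;0]
P(1,0)∈J1 [2;1;0]
L+ [3;1;0]
L+ [4;1;0]
PS(2,3)∈J2 [4;1;1]
L+ [5;1;1]
C(4,2)∈J2 [5;1;2]
C(2,0)∈J2 [5;1;3]
P(2,1)∈J1 [5;2;3]
L+ [6;2;3]
R(5,2)∈J1 [6;3;3]
L+ [7;3;3]
P(4,3)∈J1 [7;4;3]
P(4,0)∈J1 [7;5;3]
C(6,3)∈J2 [7;5;4]
mobility = 18 − 10 − 4 = 4

M = 4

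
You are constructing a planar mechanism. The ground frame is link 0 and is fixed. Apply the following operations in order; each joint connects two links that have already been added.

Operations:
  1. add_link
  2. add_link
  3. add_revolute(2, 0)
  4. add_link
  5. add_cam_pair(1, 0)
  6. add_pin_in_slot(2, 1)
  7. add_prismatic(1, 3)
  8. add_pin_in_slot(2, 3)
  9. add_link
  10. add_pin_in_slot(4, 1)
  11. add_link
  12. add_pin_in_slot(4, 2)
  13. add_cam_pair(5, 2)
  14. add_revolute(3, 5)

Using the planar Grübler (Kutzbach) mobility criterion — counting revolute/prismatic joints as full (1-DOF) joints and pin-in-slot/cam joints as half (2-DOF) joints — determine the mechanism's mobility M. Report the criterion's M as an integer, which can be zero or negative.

[1;0;0] (link 0 is ground)
L+ [2;0;0]
L+ [3;0;0]
R(2,0)∈J1 [3;1;0]
L+ [4;1;0]
C(1,0)∈J2 [4;1;1]
PS(2,1)∈J2 [4;1;2]
P(1,3)∈J1 [4;2;2]
PS(2,3)∈J2 [4;2;3]
L+ [5;2;3]
PS(4,1)∈J2 [5;2;4]
L+ [6;2;4]
PS(4,2)∈J2 [6;2;5]
C(5,2)∈J2 [6;2;6]
R(3,5)∈J1 [6;3;6]
mobility = 15 − 6 − 6 = 3

M = 3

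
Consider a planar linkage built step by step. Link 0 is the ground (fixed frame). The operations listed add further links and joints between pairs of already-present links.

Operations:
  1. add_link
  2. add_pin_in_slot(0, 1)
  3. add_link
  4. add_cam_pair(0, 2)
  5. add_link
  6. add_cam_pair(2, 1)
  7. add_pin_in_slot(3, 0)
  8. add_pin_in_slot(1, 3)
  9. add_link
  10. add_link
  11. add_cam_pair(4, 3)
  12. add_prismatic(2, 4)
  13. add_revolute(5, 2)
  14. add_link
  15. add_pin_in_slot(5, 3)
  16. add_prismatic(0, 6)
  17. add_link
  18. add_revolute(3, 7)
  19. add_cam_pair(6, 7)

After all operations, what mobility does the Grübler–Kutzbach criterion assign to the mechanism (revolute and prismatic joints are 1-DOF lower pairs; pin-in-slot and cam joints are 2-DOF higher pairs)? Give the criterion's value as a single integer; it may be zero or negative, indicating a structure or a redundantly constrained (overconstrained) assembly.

M = 5

link 0 = ground. State L|J1|J2 = 1|0|0
+link1  2|0|0
PS(0,1) f=2→J2  2|0|1
+link2  3|0|1
C(0,2) f=2→J2  3|0|2
+link3  4|0|2
C(2,1) f=2→J2  4|0|3
PS(3,0) f=2→J2  4|0|4
PS(1,3) f=2→J2  4|0|5
+link4  5|0|5
+link5  6|0|5
C(4,3) f=2→J2  6|0|6
P(2,4) f=1→J1  6|1|6
R(5,2) f=1→J1  6|2|6
+link6  7|2|6
PS(5,3) f=2→J2  7|2|7
P(0,6) f=1→J1  7|3|7
+link7  8|3|7
R(3,7) f=1→J1  8|4|7
C(6,7) f=2→J2  8|4|8
M = 3(8−1)−2·4−8 = 21−8−8 = 5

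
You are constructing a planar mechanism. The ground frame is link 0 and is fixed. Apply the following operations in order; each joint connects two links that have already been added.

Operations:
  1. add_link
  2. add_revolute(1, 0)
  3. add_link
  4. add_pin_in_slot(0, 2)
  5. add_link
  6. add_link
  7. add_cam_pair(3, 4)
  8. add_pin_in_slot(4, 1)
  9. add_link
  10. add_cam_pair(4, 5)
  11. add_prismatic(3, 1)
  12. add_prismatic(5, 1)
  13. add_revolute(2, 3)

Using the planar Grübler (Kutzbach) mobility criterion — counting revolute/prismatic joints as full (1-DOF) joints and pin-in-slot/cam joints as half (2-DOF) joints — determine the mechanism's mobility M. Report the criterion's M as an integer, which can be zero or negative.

[1;0;0] (link 0 is ground)
L+ [2;0;0]
R(1,0)∈J1 [2;1;0]
L+ [3;1;0]
PS(0,2)∈J2 [3;1;1]
L+ [4;1;1]
L+ [5;1;1]
C(3,4)∈J2 [5;1;2]
PS(4,1)∈J2 [5;1;3]
L+ [6;1;3]
C(4,5)∈J2 [6;1;4]
P(3,1)∈J1 [6;2;4]
P(5,1)∈J1 [6;3;4]
R(2,3)∈J1 [6;4;4]
mobility = 15 − 8 − 4 = 3

M = 3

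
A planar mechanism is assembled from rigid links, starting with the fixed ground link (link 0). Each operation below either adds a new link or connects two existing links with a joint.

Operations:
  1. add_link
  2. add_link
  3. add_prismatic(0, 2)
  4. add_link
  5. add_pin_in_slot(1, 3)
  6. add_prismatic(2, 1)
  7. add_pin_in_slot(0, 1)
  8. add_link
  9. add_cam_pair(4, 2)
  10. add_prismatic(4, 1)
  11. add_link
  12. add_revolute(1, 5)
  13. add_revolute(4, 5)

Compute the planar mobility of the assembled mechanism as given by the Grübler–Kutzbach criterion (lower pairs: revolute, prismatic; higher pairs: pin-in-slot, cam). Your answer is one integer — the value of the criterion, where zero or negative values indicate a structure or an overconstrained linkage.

(L,J1,J2)=(1,0,0); link0 fixed
link1: (2,0,0)
link2: (3,0,0)
P 0-2 [J1]: (3,1,0)
link3: (4,1,0)
PS 1-3 [J2]: (4,1,1)
P 2-1 [J1]: (4,2,1)
PS 0-1 [J2]: (4,2,2)
link4: (5,2,2)
C 4-2 [J2]: (5,2,3)
P 4-1 [J1]: (5,3,3)
link5: (6,3,3)
R 1-5 [J1]: (6,4,3)
R 4-5 [J1]: (6,5,3)
Grübler: 3·5 − 2·5 − 3 = 2

M = 2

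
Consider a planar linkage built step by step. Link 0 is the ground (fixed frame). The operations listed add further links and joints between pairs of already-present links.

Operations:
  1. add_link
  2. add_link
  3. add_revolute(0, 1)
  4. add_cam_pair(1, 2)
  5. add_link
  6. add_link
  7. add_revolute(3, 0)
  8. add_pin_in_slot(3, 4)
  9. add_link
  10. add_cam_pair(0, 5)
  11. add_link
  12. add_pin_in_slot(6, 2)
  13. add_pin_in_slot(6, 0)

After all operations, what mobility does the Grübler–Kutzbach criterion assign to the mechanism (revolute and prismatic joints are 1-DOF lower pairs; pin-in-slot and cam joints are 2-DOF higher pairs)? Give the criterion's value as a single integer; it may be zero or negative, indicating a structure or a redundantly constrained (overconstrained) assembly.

ground; <1,0,0>
#1 <2,0,0>
#2 <3,0,0>
R:0↔1 J1 <3,1,0>
C:1↔2 J2 <3,1,1>
#3 <4,1,1>
#4 <5,1,1>
R:3↔0 J1 <5,2,1>
PS:3↔4 J2 <5,2,2>
#5 <6,2,2>
C:0↔5 J2 <6,2,3>
#6 <7,2,3>
PS:6↔2 J2 <7,2,4>
PS:6↔0 J2 <7,2,5>
3×6 − 2×2 − 1×5 = 9

M = 9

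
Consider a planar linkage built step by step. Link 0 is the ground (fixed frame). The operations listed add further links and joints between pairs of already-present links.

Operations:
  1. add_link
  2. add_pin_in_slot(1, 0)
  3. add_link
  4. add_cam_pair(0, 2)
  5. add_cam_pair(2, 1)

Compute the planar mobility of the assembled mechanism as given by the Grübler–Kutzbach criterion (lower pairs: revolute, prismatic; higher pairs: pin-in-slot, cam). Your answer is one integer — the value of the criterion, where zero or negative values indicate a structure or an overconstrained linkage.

(L,J1,J2)=(1,0,0); link0 fixed
link1: (2,0,0)
PS 1-0 [J2]: (2,0,1)
link2: (3,0,1)
C 0-2 [J2]: (3,0,2)
C 2-1 [J2]: (3,0,3)
Grübler: 3·2 − 2·0 − 3 = 3

M = 3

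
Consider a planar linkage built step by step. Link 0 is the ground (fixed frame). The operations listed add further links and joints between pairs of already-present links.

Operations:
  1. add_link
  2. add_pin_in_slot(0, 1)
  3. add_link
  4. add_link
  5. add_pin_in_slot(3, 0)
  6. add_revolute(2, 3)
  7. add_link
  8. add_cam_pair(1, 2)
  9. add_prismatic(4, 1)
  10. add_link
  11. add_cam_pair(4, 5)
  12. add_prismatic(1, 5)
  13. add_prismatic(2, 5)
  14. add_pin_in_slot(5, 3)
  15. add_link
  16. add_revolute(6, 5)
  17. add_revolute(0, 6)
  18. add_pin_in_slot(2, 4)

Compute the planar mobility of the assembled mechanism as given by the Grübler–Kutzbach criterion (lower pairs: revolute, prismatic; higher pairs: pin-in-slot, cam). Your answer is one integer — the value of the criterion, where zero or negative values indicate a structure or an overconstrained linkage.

L=1 J1=0 J2=0
add link → L=2 J1=0 J2=0
PS@0,1 dof=2 J2 → L=2 J1=0 J2=1
add link → L=3 J1=0 J2=1
add link → L=4 J1=0 J2=1
PS@3,0 dof=2 J2 → L=4 J1=0 J2=2
R@2,3 dof=1 J1 → L=4 J1=1 J2=2
add link → L=5 J1=1 J2=2
C@1,2 dof=2 J2 → L=5 J1=1 J2=3
P@4,1 dof=1 J1 → L=5 J1=2 J2=3
add link → L=6 J1=2 J2=3
C@4,5 dof=2 J2 → L=6 J1=2 J2=4
P@1,5 dof=1 J1 → L=6 J1=3 J2=4
P@2,5 dof=1 J1 → L=6 J1=4 J2=4
PS@5,3 dof=2 J2 → L=6 J1=4 J2=5
add link → L=7 J1=4 J2=5
R@6,5 dof=1 J1 → L=7 J1=5 J2=5
R@0,6 dof=1 J1 → L=7 J1=6 J2=5
PS@2,4 dof=2 J2 → L=7 J1=6 J2=6
M=3(L−1)−2J1−J2=3·6−2·6−6=0

M = 0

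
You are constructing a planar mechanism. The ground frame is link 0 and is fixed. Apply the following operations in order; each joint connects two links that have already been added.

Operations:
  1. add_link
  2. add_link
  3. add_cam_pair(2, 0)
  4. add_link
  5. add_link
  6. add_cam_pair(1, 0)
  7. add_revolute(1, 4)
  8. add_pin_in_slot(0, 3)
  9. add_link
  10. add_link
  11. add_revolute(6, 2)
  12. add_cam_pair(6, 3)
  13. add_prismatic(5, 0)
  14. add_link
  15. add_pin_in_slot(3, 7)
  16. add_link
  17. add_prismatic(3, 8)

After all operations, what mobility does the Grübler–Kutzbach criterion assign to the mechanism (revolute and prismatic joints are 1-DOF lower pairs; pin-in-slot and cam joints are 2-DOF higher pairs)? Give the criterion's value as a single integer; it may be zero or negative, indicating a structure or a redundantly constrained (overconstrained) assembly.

M = 11

link 0 = ground. State L|J1|J2 = 1|0|0
+link1  2|0|0
+link2  3|0|0
C(2,0) f=2→J2  3|0|1
+link3  4|0|1
+link4  5|0|1
C(1,0) f=2→J2  5|0|2
R(1,4) f=1→J1  5|1|2
PS(0,3) f=2→J2  5|1|3
+link5  6|1|3
+link6  7|1|3
R(6,2) f=1→J1  7|2|3
C(6,3) f=2→J2  7|2|4
P(5,0) f=1→J1  7|3|4
+link7  8|3|4
PS(3,7) f=2→J2  8|3|5
+link8  9|3|5
P(3,8) f=1→J1  9|4|5
M = 3(9−1)−2·4−5 = 24−8−5 = 11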